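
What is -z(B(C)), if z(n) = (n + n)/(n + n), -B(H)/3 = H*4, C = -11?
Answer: -1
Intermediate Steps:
B(H) = -12*H (B(H) = -3*H*4 = -12*H)
z(n) = 1 (z(n) = (2*n)/((2*n)) = (2*n)*(1/(2*n)) = 1)
-z(B(C)) = -1*1 = -1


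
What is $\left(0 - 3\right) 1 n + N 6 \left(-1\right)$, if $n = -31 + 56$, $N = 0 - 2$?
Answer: $-63$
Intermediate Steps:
$N = -2$
$n = 25$
$\left(0 - 3\right) 1 n + N 6 \left(-1\right) = \left(0 - 3\right) 1 \cdot 25 + \left(-2\right) 6 \left(-1\right) = \left(-3\right) 1 \cdot 25 - -12 = \left(-3\right) 25 + 12 = -75 + 12 = -63$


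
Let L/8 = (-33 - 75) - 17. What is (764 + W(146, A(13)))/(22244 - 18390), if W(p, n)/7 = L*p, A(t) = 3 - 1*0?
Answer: -510618/1927 ≈ -264.98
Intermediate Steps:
L = -1000 (L = 8*((-33 - 75) - 17) = 8*(-108 - 17) = 8*(-125) = -1000)
A(t) = 3 (A(t) = 3 + 0 = 3)
W(p, n) = -7000*p (W(p, n) = 7*(-1000*p) = -7000*p)
(764 + W(146, A(13)))/(22244 - 18390) = (764 - 7000*146)/(22244 - 18390) = (764 - 1022000)/3854 = -1021236*1/3854 = -510618/1927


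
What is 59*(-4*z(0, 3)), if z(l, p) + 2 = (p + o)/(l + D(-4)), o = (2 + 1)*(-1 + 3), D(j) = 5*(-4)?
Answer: 2891/5 ≈ 578.20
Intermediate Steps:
D(j) = -20
o = 6 (o = 3*2 = 6)
z(l, p) = -2 + (6 + p)/(-20 + l) (z(l, p) = -2 + (p + 6)/(l - 20) = -2 + (6 + p)/(-20 + l))
59*(-4*z(0, 3)) = 59*(-4*(46 + 3 - 2*0)/(-20 + 0)) = 59*(-4*(46 + 3 + 0)/(-20)) = 59*(-(-1)*49/5) = 59*(-4*(-49/20)) = 59*(49/5) = 2891/5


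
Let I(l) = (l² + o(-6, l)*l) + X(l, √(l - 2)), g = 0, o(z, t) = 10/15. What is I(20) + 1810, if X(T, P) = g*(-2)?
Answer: 6670/3 ≈ 2223.3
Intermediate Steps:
o(z, t) = ⅔ (o(z, t) = 10*(1/15) = ⅔)
X(T, P) = 0 (X(T, P) = 0*(-2) = 0)
I(l) = l² + 2*l/3 (I(l) = (l² + 2*l/3) + 0 = l² + 2*l/3)
I(20) + 1810 = (⅓)*20*(2 + 3*20) + 1810 = (⅓)*20*(2 + 60) + 1810 = (⅓)*20*62 + 1810 = 1240/3 + 1810 = 6670/3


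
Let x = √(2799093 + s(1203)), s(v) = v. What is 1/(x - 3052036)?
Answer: -763009/2328730236250 - 3*√77786/4657460472500 ≈ -3.2783e-7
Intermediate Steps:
x = 6*√77786 (x = √(2799093 + 1203) = √2800296 = 6*√77786 ≈ 1673.4)
1/(x - 3052036) = 1/(6*√77786 - 3052036) = 1/(-3052036 + 6*√77786)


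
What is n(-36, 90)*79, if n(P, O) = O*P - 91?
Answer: -263149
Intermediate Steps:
n(P, O) = -91 + O*P
n(-36, 90)*79 = (-91 + 90*(-36))*79 = (-91 - 3240)*79 = -3331*79 = -263149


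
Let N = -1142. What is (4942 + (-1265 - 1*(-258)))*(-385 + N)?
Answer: -6008745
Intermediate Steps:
(4942 + (-1265 - 1*(-258)))*(-385 + N) = (4942 + (-1265 - 1*(-258)))*(-385 - 1142) = (4942 + (-1265 + 258))*(-1527) = (4942 - 1007)*(-1527) = 3935*(-1527) = -6008745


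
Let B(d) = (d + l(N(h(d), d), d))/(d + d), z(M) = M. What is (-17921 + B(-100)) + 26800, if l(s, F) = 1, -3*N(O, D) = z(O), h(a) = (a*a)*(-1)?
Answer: 1775899/200 ≈ 8879.5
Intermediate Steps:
h(a) = -a**2 (h(a) = a**2*(-1) = -a**2)
N(O, D) = -O/3
B(d) = (1 + d)/(2*d) (B(d) = (d + 1)/(d + d) = (1 + d)/((2*d)) = (1 + d)*(1/(2*d)) = (1 + d)/(2*d))
(-17921 + B(-100)) + 26800 = (-17921 + (1/2)*(1 - 100)/(-100)) + 26800 = (-17921 + (1/2)*(-1/100)*(-99)) + 26800 = (-17921 + 99/200) + 26800 = -3584101/200 + 26800 = 1775899/200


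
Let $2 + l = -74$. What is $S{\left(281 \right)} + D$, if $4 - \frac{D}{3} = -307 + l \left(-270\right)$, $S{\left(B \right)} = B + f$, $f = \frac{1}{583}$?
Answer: $- \frac{35181717}{583} \approx -60346.0$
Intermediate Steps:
$f = \frac{1}{583} \approx 0.0017153$
$l = -76$ ($l = -2 - 74 = -76$)
$S{\left(B \right)} = \frac{1}{583} + B$ ($S{\left(B \right)} = B + \frac{1}{583} = \frac{1}{583} + B$)
$D = -60627$ ($D = 12 - 3 \left(-307 - -20520\right) = 12 - 3 \left(-307 + 20520\right) = 12 - 60639 = -60627$)
$S{\left(281 \right)} + D = \left(\frac{1}{583} + 281\right) - 60627 = \frac{163824}{583} - 60627 = - \frac{35181717}{583}$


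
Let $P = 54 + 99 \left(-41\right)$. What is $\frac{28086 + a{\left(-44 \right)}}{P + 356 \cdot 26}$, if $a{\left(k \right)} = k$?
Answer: $\frac{28042}{5251} \approx 5.3403$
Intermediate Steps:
$P = -4005$ ($P = 54 - 4059 = -4005$)
$\frac{28086 + a{\left(-44 \right)}}{P + 356 \cdot 26} = \frac{28086 - 44}{-4005 + 356 \cdot 26} = \frac{28042}{-4005 + 9256} = \frac{28042}{5251}$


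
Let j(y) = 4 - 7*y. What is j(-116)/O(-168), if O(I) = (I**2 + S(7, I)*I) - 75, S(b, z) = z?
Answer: 272/18791 ≈ 0.014475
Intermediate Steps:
O(I) = -75 + 2*I**2 (O(I) = (I**2 + I*I) - 75 = (I**2 + I**2) - 75 = 2*I**2 - 75 = -75 + 2*I**2)
j(-116)/O(-168) = (4 - 7*(-116))/(-75 + 2*(-168)**2) = (4 + 812)/(-75 + 2*28224) = 816/(-75 + 56448) = 816/56373 = 816*(1/56373) = 272/18791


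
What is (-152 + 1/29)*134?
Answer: -590538/29 ≈ -20363.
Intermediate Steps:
(-152 + 1/29)*134 = -4407/29*134 = -590538/29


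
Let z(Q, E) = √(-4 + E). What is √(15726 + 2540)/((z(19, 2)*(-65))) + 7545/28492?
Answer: 7545/28492 + I*√9133/65 ≈ 0.26481 + 1.4703*I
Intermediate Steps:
√(15726 + 2540)/((z(19, 2)*(-65))) + 7545/28492 = √(15726 + 2540)/((√(-4 + 2)*(-65))) + 7545/28492 = √18266/((√(-2)*(-65))) + 7545*(1/28492) = √18266/(((I*√2)*(-65))) + 7545/28492 = √18266/((-65*I*√2)) + 7545/28492 = √18266*(I*√2/130) + 7545/28492 = I*√9133/65 + 7545/28492 = 7545/28492 + I*√9133/65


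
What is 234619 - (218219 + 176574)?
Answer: -160174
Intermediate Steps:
234619 - (218219 + 176574) = 234619 - 1*394793 = 234619 - 394793 = -160174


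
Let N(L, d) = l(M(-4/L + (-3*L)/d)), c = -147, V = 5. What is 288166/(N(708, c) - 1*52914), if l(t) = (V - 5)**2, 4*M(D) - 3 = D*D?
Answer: -144083/26457 ≈ -5.4459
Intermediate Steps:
M(D) = 3/4 + D**2/4 (M(D) = 3/4 + (D*D)/4 = 3/4 + D**2/4)
l(t) = 0 (l(t) = (5 - 5)**2 = 0**2 = 0)
N(L, d) = 0
288166/(N(708, c) - 1*52914) = 288166/(0 - 1*52914) = 288166/(0 - 52914) = 288166/(-52914) = 288166*(-1/52914) = -144083/26457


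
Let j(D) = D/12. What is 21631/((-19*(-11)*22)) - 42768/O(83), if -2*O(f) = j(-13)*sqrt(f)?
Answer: 21631/4598 - 1026432*sqrt(83)/1079 ≈ -8661.9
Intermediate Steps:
j(D) = D/12 (j(D) = D*(1/12) = D/12)
O(f) = 13*sqrt(f)/24 (O(f) = -(1/12)*(-13)*sqrt(f)/2 = -(-13)*sqrt(f)/24 = 13*sqrt(f)/24)
21631/((-19*(-11)*22)) - 42768/O(83) = 21631/((-19*(-11)*22)) - 42768*24*sqrt(83)/1079 = 21631/((209*22)) - 1026432*sqrt(83)/1079 = 21631/4598 - 1026432*sqrt(83)/1079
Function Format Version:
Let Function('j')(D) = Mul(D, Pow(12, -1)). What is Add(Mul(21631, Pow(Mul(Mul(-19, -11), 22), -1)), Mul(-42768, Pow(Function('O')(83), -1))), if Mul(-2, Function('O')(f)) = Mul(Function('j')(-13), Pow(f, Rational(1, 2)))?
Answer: Add(Rational(21631, 4598), Mul(Rational(-1026432, 1079), Pow(83, Rational(1, 2)))) ≈ -8661.9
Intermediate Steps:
Function('j')(D) = Mul(Rational(1, 12), D) (Function('j')(D) = Mul(D, Rational(1, 12)) = Mul(Rational(1, 12), D))
Function('O')(f) = Mul(Rational(13, 24), Pow(f, Rational(1, 2))) (Function('O')(f) = Mul(Rational(-1, 2), Mul(Mul(Rational(1, 12), -13), Pow(f, Rational(1, 2)))) = Mul(Rational(-1, 2), Mul(Rational(-13, 12), Pow(f, Rational(1, 2)))) = Mul(Rational(13, 24), Pow(f, Rational(1, 2))))
Add(Mul(21631, Pow(Mul(Mul(-19, -11), 22), -1)), Mul(-42768, Pow(Function('O')(83), -1))) = Add(Mul(21631, Pow(Mul(Mul(-19, -11), 22), -1)), Mul(-42768, Pow(Mul(Rational(13, 24), Pow(83, Rational(1, 2))), -1))) = Add(Mul(21631, Pow(Mul(209, 22), -1)), Mul(-42768, Mul(Rational(24, 1079), Pow(83, Rational(1, 2))))) = Add(Mul(21631, Pow(4598, -1)), Mul(Rational(-1026432, 1079), Pow(83, Rational(1, 2)))) = Add(Mul(21631, Rational(1, 4598)), Mul(Rational(-1026432, 1079), Pow(83, Rational(1, 2)))) = Add(Rational(21631, 4598), Mul(Rational(-1026432, 1079), Pow(83, Rational(1, 2))))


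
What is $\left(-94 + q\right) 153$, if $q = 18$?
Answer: $-11628$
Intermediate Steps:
$\left(-94 + q\right) 153 = \left(-94 + 18\right) 153 = \left(-76\right) 153 = -11628$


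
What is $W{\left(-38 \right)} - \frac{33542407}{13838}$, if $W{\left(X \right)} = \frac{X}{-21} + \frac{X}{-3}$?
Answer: $- \frac{700183795}{290598} \approx -2409.5$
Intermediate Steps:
$W{\left(X \right)} = - \frac{8 X}{21}$ ($W{\left(X \right)} = X \left(- \frac{1}{21}\right) + X \left(- \frac{1}{3}\right) = - \frac{X}{21} - \frac{X}{3} = - \frac{8 X}{21}$)
$W{\left(-38 \right)} - \frac{33542407}{13838} = \left(- \frac{8}{21}\right) \left(-38\right) - \frac{33542407}{13838} = \frac{304}{21} - \frac{33542407}{13838} = - \frac{700183795}{290598}$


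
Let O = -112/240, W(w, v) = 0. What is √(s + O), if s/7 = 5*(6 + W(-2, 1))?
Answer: √47145/15 ≈ 14.475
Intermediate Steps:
s = 210 (s = 7*(5*(6 + 0)) = 7*(5*6) = 7*30 = 210)
O = -7/15 (O = -112*1/240 = -7/15 ≈ -0.46667)
√(s + O) = √(210 - 7/15) = √(3143/15) = √47145/15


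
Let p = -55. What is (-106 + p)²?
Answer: 25921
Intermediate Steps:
(-106 + p)² = (-106 - 55)² = (-161)² = 25921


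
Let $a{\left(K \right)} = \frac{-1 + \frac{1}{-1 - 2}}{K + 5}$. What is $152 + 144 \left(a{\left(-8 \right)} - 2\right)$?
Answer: $-72$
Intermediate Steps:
$a{\left(K \right)} = - \frac{4}{3 \left(5 + K\right)}$ ($a{\left(K \right)} = \frac{-1 + \frac{1}{-3}}{5 + K} = \frac{-1 - \frac{1}{3}}{5 + K} = - \frac{4}{3 \left(5 + K\right)}$)
$152 + 144 \left(a{\left(-8 \right)} - 2\right) = 152 + 144 \left(- \frac{4}{15 + 3 \left(-8\right)} - 2\right) = 152 + 144 \left(- \frac{4}{15 - 24} - 2\right) = 152 + 144 \left(- \frac{4}{-9} - 2\right) = 152 + 144 \left(\left(-4\right) \left(- \frac{1}{9}\right) - 2\right) = 152 + 144 \left(\frac{4}{9} - 2\right) = 152 + 144 \left(- \frac{14}{9}\right) = 152 - 224 = -72$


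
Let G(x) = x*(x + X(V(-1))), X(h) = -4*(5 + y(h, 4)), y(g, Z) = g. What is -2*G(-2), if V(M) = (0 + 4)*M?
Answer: -24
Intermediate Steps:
V(M) = 4*M
X(h) = -20 - 4*h (X(h) = -4*(5 + h) = -20 - 4*h)
G(x) = x*(-4 + x) (G(x) = x*(x + (-20 - 16*(-1))) = x*(x + (-20 - 4*(-4))) = x*(x + (-20 + 16)) = x*(x - 4) = x*(-4 + x))
-2*G(-2) = -(-4)*(-4 - 2) = -(-4)*(-6) = -2*12 = -24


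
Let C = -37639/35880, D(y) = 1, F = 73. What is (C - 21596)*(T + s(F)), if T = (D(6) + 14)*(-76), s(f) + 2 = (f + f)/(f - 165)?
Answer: 2717581731333/110032 ≈ 2.4698e+7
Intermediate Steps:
s(f) = -2 + 2*f/(-165 + f) (s(f) = -2 + (f + f)/(f - 165) = -2 + (2*f)/(-165 + f) = -2 + 2*f/(-165 + f))
C = -37639/35880 (C = -37639*1/35880 = -37639/35880 ≈ -1.0490)
T = -1140 (T = (1 + 14)*(-76) = 15*(-76) = -1140)
(C - 21596)*(T + s(F)) = (-37639/35880 - 21596)*(-1140 + 330/(-165 + 73)) = -774902119*(-1140 + 330/(-92))/35880 = -774902119*(-1140 + 330*(-1/92))/35880 = -774902119*(-1140 - 165/46)/35880 = -774902119/35880*(-52605/46) = 2717581731333/110032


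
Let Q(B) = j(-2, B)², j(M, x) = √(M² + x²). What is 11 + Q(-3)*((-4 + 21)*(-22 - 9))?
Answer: -6840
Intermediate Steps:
Q(B) = 4 + B² (Q(B) = (√((-2)² + B²))² = (√(4 + B²))² = 4 + B²)
11 + Q(-3)*((-4 + 21)*(-22 - 9)) = 11 + (4 + (-3)²)*((-4 + 21)*(-22 - 9)) = 11 + (4 + 9)*(17*(-31)) = 11 + 13*(-527) = 11 - 6851 = -6840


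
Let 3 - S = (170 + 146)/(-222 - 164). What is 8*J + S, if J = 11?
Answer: 17721/193 ≈ 91.819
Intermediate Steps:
S = 737/193 (S = 3 - (170 + 146)/(-222 - 164) = 3 - 316/(-386) = 3 - 316*(-1)/386 = 3 - 1*(-158/193) = 3 + 158/193 = 737/193 ≈ 3.8187)
8*J + S = 8*11 + 737/193 = 88 + 737/193 = 17721/193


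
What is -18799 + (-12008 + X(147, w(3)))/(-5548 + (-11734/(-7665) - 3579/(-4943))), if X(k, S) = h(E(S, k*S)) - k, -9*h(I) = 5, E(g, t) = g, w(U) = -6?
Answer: -11848627225391611/630353150589 ≈ -18797.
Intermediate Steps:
h(I) = -5/9 (h(I) = -1/9*5 = -5/9)
X(k, S) = -5/9 - k
-18799 + (-12008 + X(147, w(3)))/(-5548 + (-11734/(-7665) - 3579/(-4943))) = -18799 + (-12008 + (-5/9 - 1*147))/(-5548 + (-11734/(-7665) - 3579/(-4943))) = -18799 + (-12008 + (-5/9 - 147))/(-5548 + (-11734*(-1/7665) - 3579*(-1/4943))) = -18799 + (-12008 - 1328/9)/(-5548 + (11734/7665 + 3579/4943)) = -18799 - 109400/(9*(-5548 + 85434197/37888095)) = -18799 - 109400/(9*(-210117716863/37888095)) = -18799 - 109400/9*(-37888095/210117716863) = -18799 + 1381652531000/630353150589 = -11848627225391611/630353150589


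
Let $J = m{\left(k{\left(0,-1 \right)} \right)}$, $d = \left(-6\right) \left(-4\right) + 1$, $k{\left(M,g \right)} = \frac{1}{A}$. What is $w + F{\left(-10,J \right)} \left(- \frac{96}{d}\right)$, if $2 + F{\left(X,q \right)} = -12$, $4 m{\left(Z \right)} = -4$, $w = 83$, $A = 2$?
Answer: $\frac{3419}{25} \approx 136.76$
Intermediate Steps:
$k{\left(M,g \right)} = \frac{1}{2}$
$m{\left(Z \right)} = -1$ ($m{\left(Z \right)} = \frac{1}{4} \left(-4\right) = -1$)
$d = 25$ ($d = 24 + 1 = 25$)
$J = -1$
$F{\left(X,q \right)} = -14$ ($F{\left(X,q \right)} = -2 - 12 = -14$)
$w + F{\left(-10,J \right)} \left(- \frac{96}{d}\right) = 83 - 14 \left(- \frac{96}{25}\right) = 83 - 14 \left(\left(-96\right) \frac{1}{25}\right) = 83 - - \frac{1344}{25} = 83 + \frac{1344}{25} = \frac{3419}{25}$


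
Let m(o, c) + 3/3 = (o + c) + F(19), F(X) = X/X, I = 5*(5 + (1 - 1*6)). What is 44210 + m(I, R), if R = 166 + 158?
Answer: 44534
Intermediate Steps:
R = 324
I = 0 (I = 5*(5 + (1 - 6)) = 5*(5 - 5) = 5*0 = 0)
F(X) = 1
m(o, c) = c + o (m(o, c) = -1 + ((o + c) + 1) = -1 + ((c + o) + 1) = -1 + (1 + c + o) = c + o)
44210 + m(I, R) = 44210 + (324 + 0) = 44210 + 324 = 44534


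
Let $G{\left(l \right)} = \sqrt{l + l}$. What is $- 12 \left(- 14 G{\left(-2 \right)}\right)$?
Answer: $336 i \approx 336.0 i$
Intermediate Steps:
$G{\left(l \right)} = \sqrt{2} \sqrt{l}$ ($G{\left(l \right)} = \sqrt{2 l} = \sqrt{2} \sqrt{l}$)
$- 12 \left(- 14 G{\left(-2 \right)}\right) = - 12 \left(- 14 \sqrt{2} \sqrt{-2}\right) = - 12 \left(- 14 \sqrt{2} i \sqrt{2}\right) = - 12 \left(- 14 \cdot 2 i\right) = - 12 \left(- 28 i\right) = 336 i$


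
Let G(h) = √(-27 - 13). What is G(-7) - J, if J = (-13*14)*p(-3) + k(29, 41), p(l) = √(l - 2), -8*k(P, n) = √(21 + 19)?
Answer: 182*I*√5 + √10*(1 + 8*I)/4 ≈ 0.79057 + 413.29*I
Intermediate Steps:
G(h) = 2*I*√10 (G(h) = √(-40) = 2*I*√10)
k(P, n) = -√10/4 (k(P, n) = -√(21 + 19)/8 = -√10/4)
p(l) = √(-2 + l)
J = -√10/4 - 182*I*√5 (J = (-13*14)*√(-2 - 3) - √10/4 = -182*I*√5 - √10/4 = -√10/4 - 182*I*√5 ≈ -0.79057 - 406.96*I)
G(-7) - J = 2*I*√10 - (-√10/4 - 182*I*√5) = 2*I*√10 + (√10/4 + 182*I*√5) = √10/4 + 2*I*√10 + 182*I*√5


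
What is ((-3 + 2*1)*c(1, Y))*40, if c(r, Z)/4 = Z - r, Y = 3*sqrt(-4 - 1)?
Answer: 160 - 480*I*sqrt(5) ≈ 160.0 - 1073.3*I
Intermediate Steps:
Y = 3*I*sqrt(5) (Y = 3*sqrt(-5) = 3*(I*sqrt(5)) = 3*I*sqrt(5) ≈ 6.7082*I)
c(r, Z) = -4*r + 4*Z (c(r, Z) = 4*(Z - r) = -4*r + 4*Z)
((-3 + 2*1)*c(1, Y))*40 = ((-3 + 2*1)*(-4*1 + 4*(3*I*sqrt(5))))*40 = ((-3 + 2)*(-4 + 12*I*sqrt(5)))*40 = -(-4 + 12*I*sqrt(5))*40 = (4 - 12*I*sqrt(5))*40 = 160 - 480*I*sqrt(5)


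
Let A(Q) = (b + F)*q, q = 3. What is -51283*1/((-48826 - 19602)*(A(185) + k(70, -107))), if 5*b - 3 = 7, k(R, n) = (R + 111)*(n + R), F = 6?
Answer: -51283/456620044 ≈ -0.00011231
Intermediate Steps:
k(R, n) = (111 + R)*(R + n)
b = 2 (b = 3/5 + (1/5)*7 = 3/5 + 7/5 = 2)
A(Q) = 24 (A(Q) = (2 + 6)*3 = 8*3 = 24)
-51283*1/((-48826 - 19602)*(A(185) + k(70, -107))) = -51283*1/((-48826 - 19602)*(24 + (70**2 + 111*70 + 111*(-107) + 70*(-107)))) = -51283*(-1/(68428*(24 + (4900 + 7770 - 11877 - 7490)))) = -51283*(-1/(68428*(24 - 6697))) = -51283/((-6673*(-68428))) = -51283/456620044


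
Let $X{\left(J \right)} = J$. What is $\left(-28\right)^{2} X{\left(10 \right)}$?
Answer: $7840$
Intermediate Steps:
$\left(-28\right)^{2} X{\left(10 \right)} = \left(-28\right)^{2} \cdot 10 = 784 \cdot 10 = 7840$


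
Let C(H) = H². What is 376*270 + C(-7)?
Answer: 101569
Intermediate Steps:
376*270 + C(-7) = 376*270 + (-7)² = 101520 + 49 = 101569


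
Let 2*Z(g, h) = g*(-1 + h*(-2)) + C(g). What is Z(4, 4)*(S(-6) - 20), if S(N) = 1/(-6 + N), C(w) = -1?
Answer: 8917/24 ≈ 371.54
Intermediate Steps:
Z(g, h) = -1/2 + g*(-1 - 2*h)/2 (Z(g, h) = (g*(-1 + h*(-2)) - 1)/2 = (g*(-1 - 2*h) - 1)/2 = (-1 + g*(-1 - 2*h))/2 = -1/2 + g*(-1 - 2*h)/2)
Z(4, 4)*(S(-6) - 20) = (-1/2 - 1/2*4 - 1*4*4)*(1/(-6 - 6) - 20) = (-1/2 - 2 - 16)*(1/(-12) - 20) = -37*(-1/12 - 20)/2 = -37/2*(-241/12) = 8917/24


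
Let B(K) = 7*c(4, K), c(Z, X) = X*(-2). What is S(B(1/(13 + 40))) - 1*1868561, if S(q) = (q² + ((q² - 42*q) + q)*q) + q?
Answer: -278186213587/148877 ≈ -1.8686e+6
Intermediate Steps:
c(Z, X) = -2*X
B(K) = -14*K (B(K) = 7*(-2*K) = -14*K)
S(q) = q + q² + q*(q² - 41*q) (S(q) = (q² + (q² - 41*q)*q) + q = (q² + q*(q² - 41*q)) + q = q + q² + q*(q² - 41*q))
S(B(1/(13 + 40))) - 1*1868561 = (-14/(13 + 40))*(1 + (-14/(13 + 40))² - (-560)/(13 + 40)) - 1*1868561 = (-14/53)*(1 + (-14/53)² - (-560)/53) - 1868561 = (-14*1/53)*(1 + (-14*1/53)² - (-560)/53) - 1868561 = -14*(1 + (-14/53)² - 40*(-14/53))/53 - 1868561 = -14*(1 + 196/2809 + 560/53)/53 - 1868561 = -14/53*32685/2809 - 1868561 = -457590/148877 - 1868561 = -278186213587/148877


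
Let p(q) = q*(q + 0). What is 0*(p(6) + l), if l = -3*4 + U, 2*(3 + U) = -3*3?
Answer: 0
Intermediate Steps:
U = -15/2 (U = -3 + (-3*3)/2 = -3 + (½)*(-9) = -3 - 9/2 = -15/2 ≈ -7.5000)
p(q) = q² (p(q) = q*q = q²)
l = -39/2 (l = -3*4 - 15/2 = -12 - 15/2 = -39/2 ≈ -19.500)
0*(p(6) + l) = 0*(6² - 39/2) = 0*(36 - 39/2) = 0*(33/2) = 0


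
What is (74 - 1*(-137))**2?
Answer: 44521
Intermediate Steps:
(74 - 1*(-137))**2 = (74 + 137)**2 = 211**2 = 44521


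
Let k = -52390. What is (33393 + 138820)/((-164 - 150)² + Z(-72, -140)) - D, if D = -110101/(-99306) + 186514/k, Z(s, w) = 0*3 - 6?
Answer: 53833911243872/12823210242765 ≈ 4.1982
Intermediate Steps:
Z(s, w) = -6 (Z(s, w) = 0 - 6 = -6)
D = -6376883947/2601320670 (D = -110101/(-99306) + 186514/(-52390) = -110101*(-1/99306) + 186514*(-1/52390) = 110101/99306 - 93257/26195 = -6376883947/2601320670 ≈ -2.4514)
(33393 + 138820)/((-164 - 150)² + Z(-72, -140)) - D = (33393 + 138820)/((-164 - 150)² - 6) - 1*(-6376883947/2601320670) = 172213/((-314)² - 6) + 6376883947/2601320670 = 172213/(98596 - 6) + 6376883947/2601320670 = 172213/98590 + 6376883947/2601320670 = 53833911243872/12823210242765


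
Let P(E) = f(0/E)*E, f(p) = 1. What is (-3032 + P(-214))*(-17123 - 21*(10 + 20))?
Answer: 57626238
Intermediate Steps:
P(E) = E (P(E) = 1*E = E)
(-3032 + P(-214))*(-17123 - 21*(10 + 20)) = (-3032 - 214)*(-17123 - 21*(10 + 20)) = -3246*(-17123 - 21*30) = -3246*(-17123 - 630) = -3246*(-17753) = 57626238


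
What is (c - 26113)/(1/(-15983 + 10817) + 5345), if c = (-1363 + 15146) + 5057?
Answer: -37572318/27612269 ≈ -1.3607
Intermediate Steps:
c = 18840 (c = 13783 + 5057 = 18840)
(c - 26113)/(1/(-15983 + 10817) + 5345) = (18840 - 26113)/(1/(-15983 + 10817) + 5345) = -7273/(1/(-5166) + 5345) = -7273/(-1/5166 + 5345) = -7273/27612269/5166 = -7273*5166/27612269 = -37572318/27612269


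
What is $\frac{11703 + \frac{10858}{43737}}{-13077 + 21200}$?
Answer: $\frac{8391229}{5824191} \approx 1.4408$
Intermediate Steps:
$\frac{11703 + \frac{10858}{43737}}{-13077 + 21200} = \frac{11703 + 10858 \cdot \frac{1}{43737}}{8123} = \left(11703 + \frac{178}{717}\right) \frac{1}{8123} = \frac{8391229}{717} \cdot \frac{1}{8123} = \frac{8391229}{5824191}$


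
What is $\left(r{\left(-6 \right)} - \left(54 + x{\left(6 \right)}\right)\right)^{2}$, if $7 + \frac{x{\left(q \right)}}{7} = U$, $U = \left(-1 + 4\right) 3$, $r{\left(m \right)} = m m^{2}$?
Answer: $80656$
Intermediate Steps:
$r{\left(m \right)} = m^{3}$
$U = 9$ ($U = 3 \cdot 3 = 9$)
$x{\left(q \right)} = 14$ ($x{\left(q \right)} = -49 + 7 \cdot 9 = -49 + 63 = 14$)
$\left(r{\left(-6 \right)} - \left(54 + x{\left(6 \right)}\right)\right)^{2} = \left(\left(-6\right)^{3} - 68\right)^{2} = \left(-216 - 68\right)^{2} = \left(-284\right)^{2} = 80656$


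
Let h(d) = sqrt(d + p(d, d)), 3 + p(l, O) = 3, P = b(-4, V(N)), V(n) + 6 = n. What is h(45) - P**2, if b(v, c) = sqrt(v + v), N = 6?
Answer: 8 + 3*sqrt(5) ≈ 14.708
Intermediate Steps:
V(n) = -6 + n
b(v, c) = sqrt(2)*sqrt(v) (b(v, c) = sqrt(2*v) = sqrt(2)*sqrt(v))
P = 2*I*sqrt(2) (P = sqrt(2)*sqrt(-4) = sqrt(2)*(2*I) = 2*I*sqrt(2) ≈ 2.8284*I)
p(l, O) = 0 (p(l, O) = -3 + 3 = 0)
h(d) = sqrt(d) (h(d) = sqrt(d + 0) = sqrt(d))
h(45) - P**2 = sqrt(45) - (2*I*sqrt(2))**2 = 3*sqrt(5) - 1*(-8) = 3*sqrt(5) + 8 = 8 + 3*sqrt(5)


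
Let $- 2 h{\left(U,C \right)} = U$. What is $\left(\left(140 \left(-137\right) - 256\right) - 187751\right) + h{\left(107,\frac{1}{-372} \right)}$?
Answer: $- \frac{414481}{2} \approx -2.0724 \cdot 10^{5}$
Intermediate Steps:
$h{\left(U,C \right)} = - \frac{U}{2}$
$\left(\left(140 \left(-137\right) - 256\right) - 187751\right) + h{\left(107,\frac{1}{-372} \right)} = \left(\left(140 \left(-137\right) - 256\right) - 187751\right) - \frac{107}{2} = \left(\left(-19180 - 256\right) - 187751\right) - \frac{107}{2} = \left(-19436 - 187751\right) - \frac{107}{2} = -207187 - \frac{107}{2} = - \frac{414481}{2}$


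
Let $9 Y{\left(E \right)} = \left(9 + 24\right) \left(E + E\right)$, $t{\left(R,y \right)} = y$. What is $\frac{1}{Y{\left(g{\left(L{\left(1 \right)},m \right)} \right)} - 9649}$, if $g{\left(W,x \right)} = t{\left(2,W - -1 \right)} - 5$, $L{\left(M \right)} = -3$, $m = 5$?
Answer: $- \frac{3}{29101} \approx -0.00010309$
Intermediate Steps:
$g{\left(W,x \right)} = -4 + W$ ($g{\left(W,x \right)} = \left(W - -1\right) - 5 = \left(W + 1\right) - 5 = \left(1 + W\right) - 5 = -4 + W$)
$Y{\left(E \right)} = \frac{22 E}{3}$ ($Y{\left(E \right)} = \frac{\left(9 + 24\right) \left(E + E\right)}{9} = \frac{33 \cdot 2 E}{9} = \frac{66 E}{9} = \frac{22 E}{3}$)
$\frac{1}{Y{\left(g{\left(L{\left(1 \right)},m \right)} \right)} - 9649} = \frac{1}{\frac{22 \left(-4 - 3\right)}{3} - 9649} = \frac{1}{\frac{22}{3} \left(-7\right) - 9649} = \frac{1}{- \frac{154}{3} - 9649} = \frac{1}{- \frac{29101}{3}} = - \frac{3}{29101}$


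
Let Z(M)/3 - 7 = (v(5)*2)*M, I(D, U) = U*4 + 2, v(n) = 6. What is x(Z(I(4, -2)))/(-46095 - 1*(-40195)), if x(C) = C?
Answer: 39/1180 ≈ 0.033051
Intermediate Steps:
I(D, U) = 2 + 4*U (I(D, U) = 4*U + 2 = 2 + 4*U)
Z(M) = 21 + 36*M (Z(M) = 21 + 3*((6*2)*M) = 21 + 3*(12*M) = 21 + 36*M)
x(Z(I(4, -2)))/(-46095 - 1*(-40195)) = (21 + 36*(2 + 4*(-2)))/(-46095 - 1*(-40195)) = (21 + 36*(2 - 8))/(-46095 + 40195) = (21 + 36*(-6))/(-5900) = (21 - 216)*(-1/5900) = -195*(-1/5900) = 39/1180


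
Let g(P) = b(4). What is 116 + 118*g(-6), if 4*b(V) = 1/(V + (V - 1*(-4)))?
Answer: 2843/24 ≈ 118.46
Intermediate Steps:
b(V) = 1/(4*(4 + 2*V)) (b(V) = 1/(4*(V + (V - 1*(-4)))) = 1/(4*(V + (V + 4))) = 1/(4*(V + (4 + V))) = 1/(4*(4 + 2*V)))
g(P) = 1/48 (g(P) = 1/(8*(2 + 4)) = (⅛)/6 = (⅛)*(⅙) = 1/48)
116 + 118*g(-6) = 116 + 118*(1/48) = 116 + 59/24 = 2843/24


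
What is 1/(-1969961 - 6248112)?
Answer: -1/8218073 ≈ -1.2168e-7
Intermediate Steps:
1/(-1969961 - 6248112) = 1/(-8218073) = -1/8218073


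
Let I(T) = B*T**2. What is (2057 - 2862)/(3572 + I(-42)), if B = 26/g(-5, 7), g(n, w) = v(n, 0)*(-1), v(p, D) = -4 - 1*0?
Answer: -805/15038 ≈ -0.053531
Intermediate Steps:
v(p, D) = -4 (v(p, D) = -4 + 0 = -4)
g(n, w) = 4 (g(n, w) = -4*(-1) = 4)
B = 13/2 (B = 26/4 = 26*(1/4) = 13/2 ≈ 6.5000)
I(T) = 13*T**2/2
(2057 - 2862)/(3572 + I(-42)) = (2057 - 2862)/(3572 + (13/2)*(-42)**2) = -805/(3572 + (13/2)*1764) = -805/(3572 + 11466) = -805/15038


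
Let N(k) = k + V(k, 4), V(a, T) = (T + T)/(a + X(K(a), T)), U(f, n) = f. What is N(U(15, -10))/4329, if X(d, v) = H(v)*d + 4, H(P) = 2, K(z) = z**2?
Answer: 7043/2030301 ≈ 0.0034689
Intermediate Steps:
X(d, v) = 4 + 2*d (X(d, v) = 2*d + 4 = 4 + 2*d)
V(a, T) = 2*T/(4 + a + 2*a**2) (V(a, T) = (T + T)/(a + (4 + 2*a**2)) = (2*T)/(4 + a + 2*a**2) = 2*T/(4 + a + 2*a**2))
N(k) = k + 8/(4 + k + 2*k**2) (N(k) = k + 2*4/(4 + k + 2*k**2) = k + 8/(4 + k + 2*k**2))
N(U(15, -10))/4329 = (15 + 8/(4 + 15 + 2*15**2))/4329 = (15 + 8/(4 + 15 + 2*225))*(1/4329) = (15 + 8/(4 + 15 + 450))*(1/4329) = (15 + 8/469)*(1/4329) = (7043/469)*(1/4329) = 7043/2030301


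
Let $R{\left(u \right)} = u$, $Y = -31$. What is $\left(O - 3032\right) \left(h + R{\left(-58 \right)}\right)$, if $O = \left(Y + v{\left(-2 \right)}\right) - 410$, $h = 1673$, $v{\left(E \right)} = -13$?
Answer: $-5629890$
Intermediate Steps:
$O = -454$ ($O = \left(-31 - 13\right) - 410 = -44 - 410 = -454$)
$\left(O - 3032\right) \left(h + R{\left(-58 \right)}\right) = \left(-454 - 3032\right) \left(1673 - 58\right) = \left(-3486\right) 1615 = -5629890$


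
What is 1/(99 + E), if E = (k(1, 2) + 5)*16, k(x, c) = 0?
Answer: 1/179 ≈ 0.0055866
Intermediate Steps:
E = 80 (E = (0 + 5)*16 = 5*16 = 80)
1/(99 + E) = 1/(99 + 80) = 1/179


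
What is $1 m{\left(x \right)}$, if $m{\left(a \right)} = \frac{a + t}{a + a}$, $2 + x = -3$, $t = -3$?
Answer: $\frac{4}{5} \approx 0.8$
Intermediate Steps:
$x = -5$ ($x = -2 - 3 = -5$)
$m{\left(a \right)} = \frac{-3 + a}{2 a}$ ($m{\left(a \right)} = \frac{a - 3}{a + a} = \frac{-3 + a}{2 a}$)
$1 m{\left(x \right)} = 1 \frac{-3 - 5}{2 \left(-5\right)} = 1 \cdot \frac{1}{2} \left(- \frac{1}{5}\right) \left(-8\right) = 1 \cdot \frac{4}{5} = \frac{4}{5}$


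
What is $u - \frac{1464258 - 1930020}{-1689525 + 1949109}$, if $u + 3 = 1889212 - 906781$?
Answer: $\frac{42503842619}{43264} \approx 9.8243 \cdot 10^{5}$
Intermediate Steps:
$u = 982428$ ($u = -3 + \left(1889212 - 906781\right) = -3 + 982431 = 982428$)
$u - \frac{1464258 - 1930020}{-1689525 + 1949109} = 982428 - \frac{1464258 - 1930020}{-1689525 + 1949109} = 982428 - - \frac{465762}{259584} = 982428 - \left(-465762\right) \frac{1}{259584} = 982428 - - \frac{77627}{43264} = 982428 + \frac{77627}{43264} = \frac{42503842619}{43264}$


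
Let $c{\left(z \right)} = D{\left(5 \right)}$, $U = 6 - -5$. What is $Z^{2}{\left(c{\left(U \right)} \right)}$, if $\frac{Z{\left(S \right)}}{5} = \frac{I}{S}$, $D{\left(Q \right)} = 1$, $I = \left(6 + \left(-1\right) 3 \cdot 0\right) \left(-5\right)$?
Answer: $22500$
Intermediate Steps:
$U = 11$ ($U = 6 + 5 = 11$)
$I = -30$ ($I = \left(6 - 0\right) \left(-5\right) = \left(6 + 0\right) \left(-5\right) = 6 \left(-5\right) = -30$)
$c{\left(z \right)} = 1$
$Z{\left(S \right)} = - \frac{150}{S}$ ($Z{\left(S \right)} = 5 \left(- \frac{30}{S}\right) = - \frac{150}{S}$)
$Z^{2}{\left(c{\left(U \right)} \right)} = \left(- \frac{150}{1}\right)^{2} = \left(\left(-150\right) 1\right)^{2} = \left(-150\right)^{2} = 22500$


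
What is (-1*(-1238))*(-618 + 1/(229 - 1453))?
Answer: -468232027/612 ≈ -7.6509e+5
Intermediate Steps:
(-1*(-1238))*(-618 + 1/(229 - 1453)) = 1238*(-618 + 1/(-1224)) = 1238*(-618 - 1/1224) = 1238*(-756433/1224) = -468232027/612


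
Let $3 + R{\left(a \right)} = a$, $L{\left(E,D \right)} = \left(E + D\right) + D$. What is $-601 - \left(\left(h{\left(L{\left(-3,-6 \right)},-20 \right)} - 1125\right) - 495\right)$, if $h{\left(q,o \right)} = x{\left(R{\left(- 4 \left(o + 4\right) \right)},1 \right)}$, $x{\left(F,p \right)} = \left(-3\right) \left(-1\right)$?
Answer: $1016$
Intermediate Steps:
$L{\left(E,D \right)} = E + 2 D$ ($L{\left(E,D \right)} = \left(D + E\right) + D = E + 2 D$)
$R{\left(a \right)} = -3 + a$
$x{\left(F,p \right)} = 3$
$h{\left(q,o \right)} = 3$
$-601 - \left(\left(h{\left(L{\left(-3,-6 \right)},-20 \right)} - 1125\right) - 495\right) = -601 - \left(\left(3 - 1125\right) - 495\right) = -601 - \left(-1122 - 495\right) = -601 - -1617 = -601 + 1617 = 1016$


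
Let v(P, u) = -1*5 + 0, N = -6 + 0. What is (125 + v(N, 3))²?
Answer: 14400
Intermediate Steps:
N = -6
v(P, u) = -5 (v(P, u) = -5 + 0 = -5)
(125 + v(N, 3))² = (125 - 5)² = 120² = 14400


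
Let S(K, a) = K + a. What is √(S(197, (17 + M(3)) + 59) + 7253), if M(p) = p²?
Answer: √7535 ≈ 86.804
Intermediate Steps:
√(S(197, (17 + M(3)) + 59) + 7253) = √((197 + ((17 + 3²) + 59)) + 7253) = √((197 + ((17 + 9) + 59)) + 7253) = √((197 + (26 + 59)) + 7253) = √((197 + 85) + 7253) = √(282 + 7253) = √7535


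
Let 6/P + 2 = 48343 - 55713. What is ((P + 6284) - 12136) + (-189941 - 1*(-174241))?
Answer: -79440675/3686 ≈ -21552.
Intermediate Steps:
P = -3/3686 (P = 6/(-2 + (48343 - 55713)) = 6/(-2 - 7370) = 6/(-7372) = 6*(-1/7372) = -3/3686 ≈ -0.00081389)
((P + 6284) - 12136) + (-189941 - 1*(-174241)) = ((-3/3686 + 6284) - 12136) + (-189941 - 1*(-174241)) = (23162821/3686 - 12136) + (-189941 + 174241) = -21570475/3686 - 15700 = -79440675/3686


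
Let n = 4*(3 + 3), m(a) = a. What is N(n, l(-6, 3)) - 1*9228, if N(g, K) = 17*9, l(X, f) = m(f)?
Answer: -9075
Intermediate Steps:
l(X, f) = f
n = 24 (n = 4*6 = 24)
N(g, K) = 153
N(n, l(-6, 3)) - 1*9228 = 153 - 1*9228 = 153 - 9228 = -9075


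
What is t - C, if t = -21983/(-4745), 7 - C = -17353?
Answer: -6334709/365 ≈ -17355.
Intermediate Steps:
C = 17360 (C = 7 - 1*(-17353) = 7 + 17353 = 17360)
t = 1691/365 (t = -21983*(-1/4745) = 1691/365 ≈ 4.6329)
t - C = 1691/365 - 1*17360 = 1691/365 - 17360 = -6334709/365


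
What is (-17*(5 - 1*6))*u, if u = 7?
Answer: 119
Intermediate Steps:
(-17*(5 - 1*6))*u = -17*(5 - 1*6)*7 = -17*(5 - 6)*7 = -17*(-1)*7 = 17*7 = 119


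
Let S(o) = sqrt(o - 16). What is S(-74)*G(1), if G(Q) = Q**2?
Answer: 3*I*sqrt(10) ≈ 9.4868*I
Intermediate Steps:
S(o) = sqrt(-16 + o)
S(-74)*G(1) = sqrt(-16 - 74)*1**2 = sqrt(-90)*1 = (3*I*sqrt(10))*1 = 3*I*sqrt(10)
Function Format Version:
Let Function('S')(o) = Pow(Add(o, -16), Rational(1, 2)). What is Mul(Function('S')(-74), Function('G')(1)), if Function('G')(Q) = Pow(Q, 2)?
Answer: Mul(3, I, Pow(10, Rational(1, 2))) ≈ Mul(9.4868, I)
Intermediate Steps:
Function('S')(o) = Pow(Add(-16, o), Rational(1, 2))
Mul(Function('S')(-74), Function('G')(1)) = Mul(Pow(Add(-16, -74), Rational(1, 2)), Pow(1, 2)) = Mul(Pow(-90, Rational(1, 2)), 1) = Mul(Mul(3, I, Pow(10, Rational(1, 2))), 1) = Mul(3, I, Pow(10, Rational(1, 2)))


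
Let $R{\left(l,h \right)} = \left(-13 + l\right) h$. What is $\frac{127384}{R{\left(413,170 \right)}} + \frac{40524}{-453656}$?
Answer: $\frac{859888811}{482009500} \approx 1.784$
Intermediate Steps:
$R{\left(l,h \right)} = h \left(-13 + l\right)$
$\frac{127384}{R{\left(413,170 \right)}} + \frac{40524}{-453656} = \frac{127384}{170 \left(-13 + 413\right)} + \frac{40524}{-453656} = \frac{127384}{170 \cdot 400} + 40524 \left(- \frac{1}{453656}\right) = \frac{127384}{68000} - \frac{10131}{113414} = 127384 \cdot \frac{1}{68000} - \frac{10131}{113414} = \frac{15923}{8500} - \frac{10131}{113414} = \frac{859888811}{482009500}$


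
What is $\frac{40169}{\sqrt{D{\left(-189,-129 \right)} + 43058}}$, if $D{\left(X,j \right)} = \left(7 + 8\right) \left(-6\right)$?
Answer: $\frac{40169 \sqrt{10742}}{21484} \approx 193.78$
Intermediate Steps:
$D{\left(X,j \right)} = -90$ ($D{\left(X,j \right)} = 15 \left(-6\right) = -90$)
$\frac{40169}{\sqrt{D{\left(-189,-129 \right)} + 43058}} = \frac{40169}{\sqrt{-90 + 43058}} = \frac{40169}{\sqrt{42968}} = \frac{40169}{2 \sqrt{10742}} = 40169 \frac{\sqrt{10742}}{21484} = \frac{40169 \sqrt{10742}}{21484}$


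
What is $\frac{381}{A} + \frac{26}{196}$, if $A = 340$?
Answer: $\frac{20879}{16660} \approx 1.2532$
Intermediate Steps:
$\frac{381}{A} + \frac{26}{196} = \frac{381}{340} + \frac{26}{196} = 381 \cdot \frac{1}{340} + 26 \cdot \frac{1}{196} = \frac{381}{340} + \frac{13}{98} = \frac{20879}{16660}$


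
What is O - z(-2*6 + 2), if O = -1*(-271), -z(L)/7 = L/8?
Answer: 1049/4 ≈ 262.25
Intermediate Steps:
z(L) = -7*L/8
O = 271
O - z(-2*6 + 2) = 271 - (-7)*(-2*6 + 2)/8 = 271 - (-7)*(-12 + 2)/8 = 271 - (-7)*(-10)/8 = 271 - 1*35/4 = 271 - 35/4 = 1049/4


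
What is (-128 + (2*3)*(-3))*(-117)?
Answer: 17082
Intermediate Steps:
(-128 + (2*3)*(-3))*(-117) = (-128 + 6*(-3))*(-117) = (-128 - 18)*(-117) = -146*(-117) = 17082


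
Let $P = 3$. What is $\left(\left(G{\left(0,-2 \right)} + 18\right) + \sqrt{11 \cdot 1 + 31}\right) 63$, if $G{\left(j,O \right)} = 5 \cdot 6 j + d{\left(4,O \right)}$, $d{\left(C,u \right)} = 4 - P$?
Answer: $1197 + 63 \sqrt{42} \approx 1605.3$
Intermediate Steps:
$d{\left(C,u \right)} = 1$ ($d{\left(C,u \right)} = 4 - 3 = 1$)
$G{\left(j,O \right)} = 1 + 30 j$ ($G{\left(j,O \right)} = 5 \cdot 6 j + 1 = 30 j + 1 = 1 + 30 j$)
$\left(\left(G{\left(0,-2 \right)} + 18\right) + \sqrt{11 \cdot 1 + 31}\right) 63 = \left(\left(\left(1 + 30 \cdot 0\right) + 18\right) + \sqrt{11 \cdot 1 + 31}\right) 63 = \left(\left(\left(1 + 0\right) + 18\right) + \sqrt{11 + 31}\right) 63 = \left(\left(1 + 18\right) + \sqrt{42}\right) 63 = \left(19 + \sqrt{42}\right) 63 = 1197 + 63 \sqrt{42}$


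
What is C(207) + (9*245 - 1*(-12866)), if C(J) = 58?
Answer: 15129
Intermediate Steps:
C(207) + (9*245 - 1*(-12866)) = 58 + (9*245 - 1*(-12866)) = 58 + (2205 + 12866) = 58 + 15071 = 15129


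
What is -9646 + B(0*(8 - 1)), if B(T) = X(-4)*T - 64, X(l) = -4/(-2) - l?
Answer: -9710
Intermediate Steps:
X(l) = 2 - l (X(l) = -4*(-½) - l = 2 - l)
B(T) = -64 + 6*T (B(T) = (2 - 1*(-4))*T - 64 = (2 + 4)*T - 64 = 6*T - 64 = -64 + 6*T)
-9646 + B(0*(8 - 1)) = -9646 + (-64 + 6*(0*(8 - 1))) = -9646 + (-64 + 6*(0*7)) = -9646 + (-64 + 6*0) = -9646 + (-64 + 0) = -9646 - 64 = -9710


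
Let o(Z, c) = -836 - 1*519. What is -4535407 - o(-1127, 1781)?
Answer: -4534052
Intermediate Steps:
o(Z, c) = -1355 (o(Z, c) = -836 - 519 = -1355)
-4535407 - o(-1127, 1781) = -4535407 - 1*(-1355) = -4535407 + 1355 = -4534052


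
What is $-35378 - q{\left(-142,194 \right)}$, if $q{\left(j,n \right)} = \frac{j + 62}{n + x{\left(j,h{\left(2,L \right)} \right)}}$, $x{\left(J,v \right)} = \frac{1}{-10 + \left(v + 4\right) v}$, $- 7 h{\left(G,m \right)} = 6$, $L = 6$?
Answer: $- \frac{4267209222}{120619} \approx -35378.0$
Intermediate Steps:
$h{\left(G,m \right)} = - \frac{6}{7}$ ($h{\left(G,m \right)} = \left(- \frac{1}{7}\right) 6 = - \frac{6}{7}$)
$x{\left(J,v \right)} = \frac{1}{-10 + v \left(4 + v\right)}$ ($x{\left(J,v \right)} = \frac{1}{-10 + \left(4 + v\right) v} = \frac{1}{-10 + v \left(4 + v\right)}$)
$q{\left(j,n \right)} = \frac{62 + j}{- \frac{49}{622} + n}$ ($q{\left(j,n \right)} = \frac{j + 62}{n + \frac{1}{-10 + \left(- \frac{6}{7}\right)^{2} + 4 \left(- \frac{6}{7}\right)}} = \frac{62 + j}{n + \frac{1}{-10 + \frac{36}{49} - \frac{24}{7}}} = \frac{62 + j}{n + \frac{1}{- \frac{622}{49}}} = \frac{62 + j}{n - \frac{49}{622}} = \frac{62 + j}{- \frac{49}{622} + n}$)
$-35378 - q{\left(-142,194 \right)} = -35378 - \frac{622 \left(62 - 142\right)}{-49 + 622 \cdot 194} = -35378 - 622 \frac{1}{-49 + 120668} \left(-80\right) = -35378 - 622 \cdot \frac{1}{120619} \left(-80\right) = -35378 - - \frac{49760}{120619} = -35378 + \frac{49760}{120619} = - \frac{4267209222}{120619}$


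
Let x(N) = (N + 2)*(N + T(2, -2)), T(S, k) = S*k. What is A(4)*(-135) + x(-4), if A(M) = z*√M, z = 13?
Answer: -3494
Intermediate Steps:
A(M) = 13*√M
x(N) = (-4 + N)*(2 + N) (x(N) = (N + 2)*(N + 2*(-2)) = (2 + N)*(N - 4) = (2 + N)*(-4 + N) = (-4 + N)*(2 + N))
A(4)*(-135) + x(-4) = (13*√4)*(-135) + (-8 + (-4)² - 2*(-4)) = (13*2)*(-135) + (-8 + 16 + 8) = 26*(-135) + 16 = -3510 + 16 = -3494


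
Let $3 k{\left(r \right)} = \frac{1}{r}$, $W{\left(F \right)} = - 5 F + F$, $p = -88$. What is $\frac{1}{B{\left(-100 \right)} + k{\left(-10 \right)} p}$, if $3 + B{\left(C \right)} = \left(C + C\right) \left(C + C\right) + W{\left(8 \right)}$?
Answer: $\frac{15}{599519} \approx 2.502 \cdot 10^{-5}$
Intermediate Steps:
$W{\left(F \right)} = - 4 F$
$k{\left(r \right)} = \frac{1}{3 r}$
$B{\left(C \right)} = -35 + 4 C^{2}$ ($B{\left(C \right)} = -3 + \left(\left(C + C\right) \left(C + C\right) - 32\right) = -3 + \left(2 C 2 C - 32\right) = -3 + \left(4 C^{2} - 32\right) = -3 + \left(-32 + 4 C^{2}\right) = -35 + 4 C^{2}$)
$\frac{1}{B{\left(-100 \right)} + k{\left(-10 \right)} p} = \frac{1}{\left(-35 + 4 \left(-100\right)^{2}\right) + \frac{1}{3 \left(-10\right)} \left(-88\right)} = \frac{1}{\left(-35 + 4 \cdot 10000\right) + \frac{1}{3} \left(- \frac{1}{10}\right) \left(-88\right)} = \frac{1}{\left(-35 + 40000\right) - - \frac{44}{15}} = \frac{1}{39965 + \frac{44}{15}} = \frac{1}{\frac{599519}{15}} = \frac{15}{599519}$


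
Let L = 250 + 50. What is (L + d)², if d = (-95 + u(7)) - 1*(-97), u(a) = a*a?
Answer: 123201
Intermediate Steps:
u(a) = a²
d = 51 (d = (-95 + 7²) - 1*(-97) = (-95 + 49) + 97 = -46 + 97 = 51)
L = 300
(L + d)² = (300 + 51)² = 351² = 123201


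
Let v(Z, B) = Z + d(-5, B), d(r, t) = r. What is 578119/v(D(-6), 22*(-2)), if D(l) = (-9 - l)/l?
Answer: -1156238/9 ≈ -1.2847e+5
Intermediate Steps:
D(l) = (-9 - l)/l
v(Z, B) = -5 + Z (v(Z, B) = Z - 5 = -5 + Z)
578119/v(D(-6), 22*(-2)) = 578119/(-5 + (-9 - 1*(-6))/(-6)) = 578119/(-5 - (-9 + 6)/6) = 578119/(-5 - ⅙*(-3)) = 578119/(-5 + ½) = 578119/(-9/2) = 578119*(-2/9) = -1156238/9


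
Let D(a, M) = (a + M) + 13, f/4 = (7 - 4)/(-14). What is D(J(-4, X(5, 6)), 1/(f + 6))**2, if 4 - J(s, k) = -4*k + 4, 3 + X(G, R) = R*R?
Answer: 27321529/1296 ≈ 21081.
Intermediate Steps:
X(G, R) = -3 + R**2 (X(G, R) = -3 + R*R = -3 + R**2)
J(s, k) = 4*k (J(s, k) = 4 - (-4*k + 4) = 4 - (4 - 4*k) = 4 + (-4 + 4*k) = 4*k)
f = -6/7 (f = 4*((7 - 4)/(-14)) = 4*(3*(-1/14)) = 4*(-3/14) = -6/7 ≈ -0.85714)
D(a, M) = 13 + M + a (D(a, M) = (M + a) + 13 = 13 + M + a)
D(J(-4, X(5, 6)), 1/(f + 6))**2 = (13 + 1/(-6/7 + 6) + 4*(-3 + 6**2))**2 = (13 + 1/(36/7) + 4*(-3 + 36))**2 = (13 + 7/36 + 4*33)**2 = (13 + 7/36 + 132)**2 = (5227/36)**2 = 27321529/1296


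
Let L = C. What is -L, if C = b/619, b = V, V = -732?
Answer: 732/619 ≈ 1.1826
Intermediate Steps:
b = -732
C = -732/619 ≈ -1.1826
L = -732/619 ≈ -1.1826
-L = -1*(-732/619) = 732/619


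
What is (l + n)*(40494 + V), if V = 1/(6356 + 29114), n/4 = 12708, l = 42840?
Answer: 67271585669316/17735 ≈ 3.7932e+9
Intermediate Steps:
n = 50832 (n = 4*12708 = 50832)
V = 1/35470 ≈ 2.8193e-5
(l + n)*(40494 + V) = (42840 + 50832)*(40494 + 1/35470) = 93672*(1436322181/35470) = 67271585669316/17735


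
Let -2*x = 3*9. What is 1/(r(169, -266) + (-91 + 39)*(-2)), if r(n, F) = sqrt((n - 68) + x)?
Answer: 208/21457 - 5*sqrt(14)/21457 ≈ 0.0088219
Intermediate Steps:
x = -27/2 (x = -3*9/2 = -1/2*27 = -27/2 ≈ -13.500)
r(n, F) = sqrt(-163/2 + n) (r(n, F) = sqrt((n - 68) - 27/2) = sqrt((-68 + n) - 27/2) = sqrt(-163/2 + n))
1/(r(169, -266) + (-91 + 39)*(-2)) = 1/(sqrt(-326 + 4*169)/2 + (-91 + 39)*(-2)) = 1/(sqrt(-326 + 676)/2 - 52*(-2)) = 1/(sqrt(350)/2 + 104) = 1/((5*sqrt(14))/2 + 104) = 1/(5*sqrt(14)/2 + 104) = 1/(104 + 5*sqrt(14)/2)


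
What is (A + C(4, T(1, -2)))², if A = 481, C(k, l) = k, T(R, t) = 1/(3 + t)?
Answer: 235225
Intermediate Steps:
(A + C(4, T(1, -2)))² = (481 + 4)² = 485² = 235225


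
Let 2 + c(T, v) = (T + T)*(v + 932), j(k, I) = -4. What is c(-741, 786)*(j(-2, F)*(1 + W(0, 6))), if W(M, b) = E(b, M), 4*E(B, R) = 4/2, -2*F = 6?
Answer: 15276468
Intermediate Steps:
F = -3 (F = -½*6 = -3)
E(B, R) = ½ (E(B, R) = (4/2)/4 = (4*(½))/4 = (¼)*2 = ½)
W(M, b) = ½
c(T, v) = -2 + 2*T*(932 + v) (c(T, v) = -2 + (T + T)*(v + 932) = -2 + (2*T)*(932 + v) = -2 + 2*T*(932 + v))
c(-741, 786)*(j(-2, F)*(1 + W(0, 6))) = (-2 + 1864*(-741) + 2*(-741)*786)*(-4*(1 + ½)) = (-2 - 1381224 - 1164852)*(-4*3/2) = -2546078*(-6) = 15276468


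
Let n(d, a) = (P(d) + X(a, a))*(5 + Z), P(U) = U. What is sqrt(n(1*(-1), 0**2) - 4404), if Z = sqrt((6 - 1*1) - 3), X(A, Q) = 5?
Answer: 2*sqrt(-1096 + sqrt(2)) ≈ 66.169*I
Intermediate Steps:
Z = sqrt(2) (Z = sqrt((6 - 1) - 3) = sqrt(5 - 3) = sqrt(2) ≈ 1.4142)
n(d, a) = (5 + d)*(5 + sqrt(2)) (n(d, a) = (d + 5)*(5 + sqrt(2)) = (5 + d)*(5 + sqrt(2)))
sqrt(n(1*(-1), 0**2) - 4404) = sqrt((25 + 5*(1*(-1)) + 5*sqrt(2) + (1*(-1))*sqrt(2)) - 4404) = sqrt((25 + 5*(-1) + 5*sqrt(2) - sqrt(2)) - 4404) = sqrt((25 - 5 + 5*sqrt(2) - sqrt(2)) - 4404) = sqrt((20 + 4*sqrt(2)) - 4404) = sqrt(-4384 + 4*sqrt(2))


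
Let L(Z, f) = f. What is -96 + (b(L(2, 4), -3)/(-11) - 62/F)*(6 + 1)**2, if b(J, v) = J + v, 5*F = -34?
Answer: 64760/187 ≈ 346.31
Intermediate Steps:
F = -34/5 (F = (1/5)*(-34) = -34/5 ≈ -6.8000)
-96 + (b(L(2, 4), -3)/(-11) - 62/F)*(6 + 1)**2 = -96 + ((4 - 3)/(-11) - 62/(-34/5))*(6 + 1)**2 = -96 + (1*(-1/11) - 62*(-5/34))*7**2 = -96 + (-1/11 + 155/17)*49 = -96 + (1688/187)*49 = -96 + 82712/187 = 64760/187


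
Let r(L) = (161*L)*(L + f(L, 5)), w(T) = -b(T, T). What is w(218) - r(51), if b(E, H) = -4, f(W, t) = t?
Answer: -459812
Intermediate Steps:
w(T) = 4 (w(T) = -1*(-4) = 4)
r(L) = 161*L*(5 + L) (r(L) = (161*L)*(L + 5) = (161*L)*(5 + L) = 161*L*(5 + L))
w(218) - r(51) = 4 - 161*51*(5 + 51) = 4 - 161*51*56 = 4 - 1*459816 = 4 - 459816 = -459812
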